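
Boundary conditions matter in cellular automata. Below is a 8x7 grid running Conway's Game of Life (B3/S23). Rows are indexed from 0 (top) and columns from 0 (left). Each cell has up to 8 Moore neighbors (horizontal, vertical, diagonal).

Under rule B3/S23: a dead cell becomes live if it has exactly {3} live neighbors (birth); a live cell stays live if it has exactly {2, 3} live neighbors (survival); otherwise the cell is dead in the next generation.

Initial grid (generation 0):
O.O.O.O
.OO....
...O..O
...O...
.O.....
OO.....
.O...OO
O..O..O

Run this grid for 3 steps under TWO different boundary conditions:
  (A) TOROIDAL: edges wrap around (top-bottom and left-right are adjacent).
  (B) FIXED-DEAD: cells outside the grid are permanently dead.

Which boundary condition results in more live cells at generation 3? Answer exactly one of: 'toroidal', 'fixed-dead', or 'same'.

Under TOROIDAL boundary, generation 3:
..O....
...OOO.
.....OO
.O.OO..
...OO..
O..O.OO
O..OO..
....O..
Population = 19

Under FIXED-DEAD boundary, generation 3:
.OOO...
OO..O..
.O.OO..
.O.OO..
...OO..
.OOOO..
....OOO
.....OO
Population = 23

Comparison: toroidal=19, fixed-dead=23 -> fixed-dead

Answer: fixed-dead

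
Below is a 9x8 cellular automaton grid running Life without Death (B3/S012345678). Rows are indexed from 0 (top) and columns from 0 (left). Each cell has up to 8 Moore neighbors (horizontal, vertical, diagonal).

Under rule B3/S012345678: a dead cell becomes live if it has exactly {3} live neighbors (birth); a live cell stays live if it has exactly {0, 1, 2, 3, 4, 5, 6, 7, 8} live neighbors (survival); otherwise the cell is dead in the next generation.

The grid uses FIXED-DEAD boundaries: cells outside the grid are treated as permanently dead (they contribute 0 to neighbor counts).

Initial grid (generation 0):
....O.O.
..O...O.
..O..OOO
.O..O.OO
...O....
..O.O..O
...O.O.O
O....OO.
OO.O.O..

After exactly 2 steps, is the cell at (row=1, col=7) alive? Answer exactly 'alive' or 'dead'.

Simulating step by step:
Generation 0 (given above): 26 live cells
Generation 1: 42 live cells
....OOO.
..OO..O.
.OOO.OOO
.OOOO.OO
..OOOOOO
..O.O.OO
...O.O.O
OOO..OO.
OO.OOOO.
Generation 2: 45 live cells
...OOOO.
.OOO..O.
.OOO.OOO
.OOOO.OO
..OOOOOO
..O.O.OO
...O.O.O
OOO..OOO
OO.OOOO.

Cell (1,7) at generation 2: 0 -> dead

Answer: dead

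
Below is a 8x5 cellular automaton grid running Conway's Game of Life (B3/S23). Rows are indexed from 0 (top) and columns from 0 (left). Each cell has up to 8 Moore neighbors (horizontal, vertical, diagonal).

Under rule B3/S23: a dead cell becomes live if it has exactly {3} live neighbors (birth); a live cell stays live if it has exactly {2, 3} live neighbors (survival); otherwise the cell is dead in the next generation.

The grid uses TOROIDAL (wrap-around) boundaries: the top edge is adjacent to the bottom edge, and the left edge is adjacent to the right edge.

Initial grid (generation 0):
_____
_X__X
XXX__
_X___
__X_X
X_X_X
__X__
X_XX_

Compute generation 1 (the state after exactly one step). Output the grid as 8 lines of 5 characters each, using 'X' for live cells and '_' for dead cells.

Simulating step by step:
Generation 0 (given above): 15 live cells
Generation 1: 19 live cells
(generation 1 grid is the final answer)

Answer: XXXXX
_XX__
__X__
___X_
__X_X
X_X_X
X_X__
_XXX_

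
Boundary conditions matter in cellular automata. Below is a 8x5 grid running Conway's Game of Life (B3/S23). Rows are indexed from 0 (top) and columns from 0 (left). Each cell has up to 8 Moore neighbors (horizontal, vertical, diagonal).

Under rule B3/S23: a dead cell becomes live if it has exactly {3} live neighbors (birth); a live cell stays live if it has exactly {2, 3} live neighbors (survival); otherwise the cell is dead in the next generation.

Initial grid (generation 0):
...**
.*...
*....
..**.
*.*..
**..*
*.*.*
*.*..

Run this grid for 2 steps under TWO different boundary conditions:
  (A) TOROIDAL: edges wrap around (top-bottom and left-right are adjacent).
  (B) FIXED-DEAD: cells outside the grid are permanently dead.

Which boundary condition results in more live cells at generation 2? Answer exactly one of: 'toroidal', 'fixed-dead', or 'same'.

Answer: toroidal

Derivation:
Under TOROIDAL boundary, generation 2:
..*..
.....
.**..
*...*
..*.*
..**.
..**.
*....
Population = 12

Under FIXED-DEAD boundary, generation 2:
.....
.....
.***.
...*.
..*..
*.**.
..**.
.....
Population = 10

Comparison: toroidal=12, fixed-dead=10 -> toroidal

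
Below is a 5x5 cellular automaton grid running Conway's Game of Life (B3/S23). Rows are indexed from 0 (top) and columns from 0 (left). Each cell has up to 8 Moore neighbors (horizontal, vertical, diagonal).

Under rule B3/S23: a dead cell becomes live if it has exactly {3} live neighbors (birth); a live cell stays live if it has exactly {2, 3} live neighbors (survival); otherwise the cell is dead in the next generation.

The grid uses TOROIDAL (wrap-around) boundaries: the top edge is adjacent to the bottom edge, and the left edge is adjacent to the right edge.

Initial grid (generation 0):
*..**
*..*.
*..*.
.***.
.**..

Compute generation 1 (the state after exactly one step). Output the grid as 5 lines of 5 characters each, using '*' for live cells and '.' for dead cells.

Answer: *..*.
****.
*..*.
*..**
.....

Derivation:
Simulating step by step:
Generation 0 (given above): 12 live cells
Generation 1: 11 live cells
(generation 1 grid is the final answer)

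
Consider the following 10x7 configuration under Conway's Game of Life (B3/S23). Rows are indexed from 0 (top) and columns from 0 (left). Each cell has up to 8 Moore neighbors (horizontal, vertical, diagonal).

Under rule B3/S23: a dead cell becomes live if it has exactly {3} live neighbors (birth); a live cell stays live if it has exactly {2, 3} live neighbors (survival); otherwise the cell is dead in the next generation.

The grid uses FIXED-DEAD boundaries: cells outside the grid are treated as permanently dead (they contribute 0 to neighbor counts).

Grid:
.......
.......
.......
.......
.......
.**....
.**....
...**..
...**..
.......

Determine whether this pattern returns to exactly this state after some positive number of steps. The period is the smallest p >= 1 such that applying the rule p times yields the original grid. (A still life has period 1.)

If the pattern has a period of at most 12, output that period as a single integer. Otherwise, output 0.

Simulating and comparing each generation to the original:
Gen 0 (original, given above): 8 live cells
Gen 1: 6 live cells, differs from original
Gen 2: 8 live cells, MATCHES original -> period = 2

Answer: 2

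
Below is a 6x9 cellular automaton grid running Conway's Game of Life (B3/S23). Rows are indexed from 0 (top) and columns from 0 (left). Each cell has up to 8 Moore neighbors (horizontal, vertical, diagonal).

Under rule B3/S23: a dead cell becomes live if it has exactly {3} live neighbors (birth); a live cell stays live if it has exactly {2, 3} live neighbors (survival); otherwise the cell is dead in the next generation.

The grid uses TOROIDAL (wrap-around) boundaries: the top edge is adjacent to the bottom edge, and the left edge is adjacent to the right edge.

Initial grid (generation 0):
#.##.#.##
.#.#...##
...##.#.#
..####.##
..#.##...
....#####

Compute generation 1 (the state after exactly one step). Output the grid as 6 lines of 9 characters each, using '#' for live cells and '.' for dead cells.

Answer: .###.#...
.#...#...
......#..
..#....##
..#......
###......

Derivation:
Simulating step by step:
Generation 0 (given above): 28 live cells
Generation 1: 14 live cells
(generation 1 grid is the final answer)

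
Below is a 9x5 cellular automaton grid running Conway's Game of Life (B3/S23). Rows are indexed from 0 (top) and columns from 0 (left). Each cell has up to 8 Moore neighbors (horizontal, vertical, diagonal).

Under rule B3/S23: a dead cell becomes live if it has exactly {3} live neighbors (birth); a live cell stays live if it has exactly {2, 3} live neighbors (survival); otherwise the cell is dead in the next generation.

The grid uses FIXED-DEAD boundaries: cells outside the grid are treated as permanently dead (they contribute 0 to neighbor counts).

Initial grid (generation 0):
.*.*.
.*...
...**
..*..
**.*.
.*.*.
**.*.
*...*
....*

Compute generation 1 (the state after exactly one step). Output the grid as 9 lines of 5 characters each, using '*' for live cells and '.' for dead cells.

Simulating step by step:
Generation 0 (given above): 17 live cells
Generation 1: 21 live cells
(generation 1 grid is the final answer)

Answer: ..*..
...**
..**.
.**.*
**.*.
...**
**.**
**.**
.....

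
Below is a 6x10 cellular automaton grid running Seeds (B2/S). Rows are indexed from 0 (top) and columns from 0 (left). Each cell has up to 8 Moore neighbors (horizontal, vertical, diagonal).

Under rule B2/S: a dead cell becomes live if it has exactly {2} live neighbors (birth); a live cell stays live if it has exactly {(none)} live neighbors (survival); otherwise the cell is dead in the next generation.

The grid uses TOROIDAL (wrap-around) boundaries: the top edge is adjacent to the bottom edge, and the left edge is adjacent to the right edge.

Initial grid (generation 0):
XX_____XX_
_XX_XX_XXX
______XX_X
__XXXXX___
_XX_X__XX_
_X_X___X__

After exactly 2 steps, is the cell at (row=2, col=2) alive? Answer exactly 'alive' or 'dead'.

Simulating step by step:
Generation 0 (given above): 27 live cells
Generation 1: 6 live cells
_____X____
___X______
__________
X________X
X_________
____X_____
Generation 2: 7 live cells
___X______
____X_____
X________X
_X________
_X________
_____X____

Cell (2,2) at generation 2: 0 -> dead

Answer: dead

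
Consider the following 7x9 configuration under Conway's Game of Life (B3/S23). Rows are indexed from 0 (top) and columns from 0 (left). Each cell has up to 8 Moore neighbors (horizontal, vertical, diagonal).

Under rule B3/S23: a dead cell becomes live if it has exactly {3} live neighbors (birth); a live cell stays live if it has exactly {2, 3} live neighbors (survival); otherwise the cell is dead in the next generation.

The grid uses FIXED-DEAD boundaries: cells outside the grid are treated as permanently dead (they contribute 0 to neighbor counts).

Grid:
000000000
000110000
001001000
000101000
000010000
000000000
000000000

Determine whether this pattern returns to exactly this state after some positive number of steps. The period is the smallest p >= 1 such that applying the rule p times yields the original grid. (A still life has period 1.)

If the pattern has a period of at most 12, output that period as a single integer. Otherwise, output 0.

Answer: 1

Derivation:
Simulating and comparing each generation to the original:
Gen 0 (original, given above): 7 live cells
Gen 1: 7 live cells, MATCHES original -> period = 1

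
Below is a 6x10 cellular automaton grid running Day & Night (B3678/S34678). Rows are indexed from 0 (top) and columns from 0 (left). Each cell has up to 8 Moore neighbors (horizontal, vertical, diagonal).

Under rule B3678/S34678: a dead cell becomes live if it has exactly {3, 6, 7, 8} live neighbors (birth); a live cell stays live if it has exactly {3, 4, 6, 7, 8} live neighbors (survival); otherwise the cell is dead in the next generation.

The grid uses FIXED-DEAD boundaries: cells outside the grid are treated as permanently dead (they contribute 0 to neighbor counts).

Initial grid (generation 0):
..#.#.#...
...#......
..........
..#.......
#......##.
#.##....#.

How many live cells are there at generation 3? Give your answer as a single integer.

Answer: 0

Derivation:
Simulating step by step:
Generation 0 (given above): 12 live cells
Generation 1: 5 live cells
...#......
..........
..........
..........
..##......
.#.....#..
Generation 2: 1 live cells
..........
..........
..........
..........
..........
..#.......
Generation 3: 0 live cells
..........
..........
..........
..........
..........
..........
Population at generation 3: 0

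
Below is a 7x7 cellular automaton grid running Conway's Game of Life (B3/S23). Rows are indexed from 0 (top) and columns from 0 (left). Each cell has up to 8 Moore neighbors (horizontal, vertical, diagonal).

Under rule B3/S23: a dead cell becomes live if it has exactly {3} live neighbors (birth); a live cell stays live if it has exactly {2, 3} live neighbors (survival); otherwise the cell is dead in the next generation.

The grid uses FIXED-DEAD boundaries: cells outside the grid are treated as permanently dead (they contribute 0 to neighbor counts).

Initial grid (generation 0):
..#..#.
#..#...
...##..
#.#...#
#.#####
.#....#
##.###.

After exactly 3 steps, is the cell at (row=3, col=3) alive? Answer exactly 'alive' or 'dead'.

Simulating step by step:
Generation 0 (given above): 22 live cells
Generation 1: 19 live cells
.......
..##...
.####..
..#...#
#.###.#
......#
###.##.
Generation 2: 12 live cells
.......
.#..#..
.#..#..
.......
.###..#
#.....#
.#...#.
Generation 3: 7 live cells
.......
.......
.......
.#.#...
.##....
#....##
.......

Cell (3,3) at generation 3: 1 -> alive

Answer: alive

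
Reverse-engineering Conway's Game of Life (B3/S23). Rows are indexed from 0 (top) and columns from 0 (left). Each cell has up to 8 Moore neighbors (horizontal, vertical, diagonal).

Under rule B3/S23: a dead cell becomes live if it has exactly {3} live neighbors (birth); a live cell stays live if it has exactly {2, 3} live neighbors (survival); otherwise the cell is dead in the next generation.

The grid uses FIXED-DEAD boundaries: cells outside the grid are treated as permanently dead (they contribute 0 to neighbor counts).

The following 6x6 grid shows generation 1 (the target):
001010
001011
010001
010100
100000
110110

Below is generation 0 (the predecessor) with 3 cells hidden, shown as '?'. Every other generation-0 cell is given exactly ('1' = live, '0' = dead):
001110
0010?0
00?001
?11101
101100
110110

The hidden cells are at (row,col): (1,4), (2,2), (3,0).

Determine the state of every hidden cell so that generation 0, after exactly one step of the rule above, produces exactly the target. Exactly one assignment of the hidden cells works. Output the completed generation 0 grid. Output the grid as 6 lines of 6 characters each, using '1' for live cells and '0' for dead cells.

Hidden generation-0 cells (in order): (1,4), (2,2), (3,0).
A hidden cell only influences target cells in its own 3x3 neighborhood. Try each of the 2^3 = 8 assignments, step the completed generation 0 forward once under B3/S23, and compare with the target:
  (1,4)=0 (2,2)=0 (3,0)=0 -> step gives (0,3)='1' but target has '0' -> reject
  (1,4)=0 (2,2)=0 (3,0)=1 -> step gives (0,3)='1' but target has '0' -> reject
  (1,4)=0 (2,2)=1 (3,0)=0 -> step gives (0,3)='1' but target has '0' -> reject
  (1,4)=0 (2,2)=1 (3,0)=1 -> step gives (0,3)='1' but target has '0' -> reject
  (1,4)=1 (2,2)=0 (3,0)=0 -> step reproduces the target at every cell -> ACCEPT
  (1,4)=1 (2,2)=0 (3,0)=1 -> step gives (2,1)='0' but target has '1' -> reject
  (1,4)=1 (2,2)=1 (3,0)=0 -> step gives (1,1)='1' but target has '0' -> reject
  (1,4)=1 (2,2)=1 (3,0)=1 -> step gives (1,1)='1' but target has '0' -> reject
Unique solution: (1,4)=live, (2,2)=dead, (3,0)=dead.
Check: live-neighbor counts of every cell in the completed generation 0:
022422
022533
134442
234341
366552
234321
Applying B3/S23 to generation 0 with these counts gives:
001010
001011
010001
010100
100000
110110
which matches the target exactly.

Answer: 001110
001010
000001
011101
101100
110110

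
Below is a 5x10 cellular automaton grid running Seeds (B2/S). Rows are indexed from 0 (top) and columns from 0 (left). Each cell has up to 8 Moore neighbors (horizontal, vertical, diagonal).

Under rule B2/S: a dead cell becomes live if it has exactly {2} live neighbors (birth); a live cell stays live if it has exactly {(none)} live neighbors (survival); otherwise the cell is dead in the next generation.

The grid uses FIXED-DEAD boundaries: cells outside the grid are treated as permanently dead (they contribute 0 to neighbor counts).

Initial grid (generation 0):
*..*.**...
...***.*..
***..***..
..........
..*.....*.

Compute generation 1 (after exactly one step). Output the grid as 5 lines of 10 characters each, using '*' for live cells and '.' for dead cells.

Answer: ..*....*..
........*.
........*.
*..*.*..*.
..........

Derivation:
Simulating step by step:
Generation 0 (given above): 16 live cells
Generation 1: 8 live cells
(generation 1 grid is the final answer)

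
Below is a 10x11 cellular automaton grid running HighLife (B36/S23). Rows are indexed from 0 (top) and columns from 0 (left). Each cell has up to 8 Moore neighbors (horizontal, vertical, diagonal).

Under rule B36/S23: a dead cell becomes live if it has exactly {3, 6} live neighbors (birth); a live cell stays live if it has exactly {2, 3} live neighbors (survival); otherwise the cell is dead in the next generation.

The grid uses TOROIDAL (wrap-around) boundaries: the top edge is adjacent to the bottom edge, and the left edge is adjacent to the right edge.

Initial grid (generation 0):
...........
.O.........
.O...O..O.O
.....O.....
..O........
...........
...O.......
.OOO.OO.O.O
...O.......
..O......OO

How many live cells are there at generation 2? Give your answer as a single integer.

Answer: 8

Derivation:
Simulating step by step:
Generation 0 (given above): 19 live cells
Generation 1: 10 live cells
...........
O..........
O..........
...........
...........
...........
...OO......
...O.......
OO.OO.....O
...........
Generation 2: 8 live cells
...........
...........
...........
...........
...........
...........
...OO......
O..........
O.OOO......
O..........
Population at generation 2: 8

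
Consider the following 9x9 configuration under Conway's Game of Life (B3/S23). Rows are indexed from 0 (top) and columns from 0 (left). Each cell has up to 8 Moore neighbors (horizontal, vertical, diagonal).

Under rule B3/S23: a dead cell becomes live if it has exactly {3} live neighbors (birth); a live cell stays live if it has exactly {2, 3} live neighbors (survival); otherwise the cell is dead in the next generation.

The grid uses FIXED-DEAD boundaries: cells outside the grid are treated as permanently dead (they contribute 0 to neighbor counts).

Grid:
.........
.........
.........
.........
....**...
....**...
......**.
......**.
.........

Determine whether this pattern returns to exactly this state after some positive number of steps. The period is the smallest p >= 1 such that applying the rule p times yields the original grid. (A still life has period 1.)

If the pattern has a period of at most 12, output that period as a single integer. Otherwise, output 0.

Simulating and comparing each generation to the original:
Gen 0 (original, given above): 8 live cells
Gen 1: 6 live cells, differs from original
Gen 2: 8 live cells, MATCHES original -> period = 2

Answer: 2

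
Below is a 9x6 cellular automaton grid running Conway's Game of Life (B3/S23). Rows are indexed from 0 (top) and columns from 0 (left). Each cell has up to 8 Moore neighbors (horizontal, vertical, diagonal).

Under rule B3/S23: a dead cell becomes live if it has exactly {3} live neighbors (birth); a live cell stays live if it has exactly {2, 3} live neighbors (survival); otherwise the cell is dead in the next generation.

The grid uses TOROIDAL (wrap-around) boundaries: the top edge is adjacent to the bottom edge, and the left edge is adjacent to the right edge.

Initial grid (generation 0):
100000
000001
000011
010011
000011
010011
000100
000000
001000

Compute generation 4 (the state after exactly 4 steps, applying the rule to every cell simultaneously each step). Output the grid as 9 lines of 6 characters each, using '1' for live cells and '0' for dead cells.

Answer: 000000
100011
100100
001000
000001
001001
000111
000000
000000

Derivation:
Simulating step by step:
Generation 0 (given above): 14 live cells
Generation 1: 9 live cells
000000
100011
000000
000100
000100
100101
000010
000000
000000
Generation 2: 10 live cells
000001
000001
000011
000000
001100
000101
000011
000000
000000
Generation 3: 14 live cells
000000
100001
000011
000110
001110
001101
000011
000000
000000
Generation 4: 12 live cells
(generation 4 grid is the final answer)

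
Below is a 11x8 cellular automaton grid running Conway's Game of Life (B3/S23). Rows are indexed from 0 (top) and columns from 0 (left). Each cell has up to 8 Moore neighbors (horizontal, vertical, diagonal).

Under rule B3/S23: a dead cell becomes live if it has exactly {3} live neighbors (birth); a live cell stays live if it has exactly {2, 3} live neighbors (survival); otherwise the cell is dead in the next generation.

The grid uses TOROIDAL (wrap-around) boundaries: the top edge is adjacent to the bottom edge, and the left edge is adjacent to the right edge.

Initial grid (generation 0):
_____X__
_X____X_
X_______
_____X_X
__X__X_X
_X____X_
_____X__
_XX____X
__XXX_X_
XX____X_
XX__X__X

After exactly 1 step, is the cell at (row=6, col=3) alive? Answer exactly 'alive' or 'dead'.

Simulating step by step:
Generation 0 (given above): 26 live cells
Generation 1: 32 live cells
_X___XXX
________
X_____XX
X______X
X____X_X
_____XX_
XXX___X_
_XX_XXX_
___X_XX_
____X_X_
_X___XXX

Cell (6,3) at generation 1: 0 -> dead

Answer: dead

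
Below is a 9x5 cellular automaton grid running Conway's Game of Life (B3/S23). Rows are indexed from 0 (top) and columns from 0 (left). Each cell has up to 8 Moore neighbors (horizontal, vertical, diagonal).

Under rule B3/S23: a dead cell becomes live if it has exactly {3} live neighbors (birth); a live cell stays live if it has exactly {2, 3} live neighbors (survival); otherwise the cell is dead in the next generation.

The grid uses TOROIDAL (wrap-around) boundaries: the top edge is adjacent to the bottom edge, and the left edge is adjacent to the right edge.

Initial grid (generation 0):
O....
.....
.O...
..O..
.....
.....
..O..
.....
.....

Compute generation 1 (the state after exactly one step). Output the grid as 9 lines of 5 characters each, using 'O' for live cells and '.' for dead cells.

Simulating step by step:
Generation 0 (given above): 4 live cells
Generation 1: 0 live cells
(generation 1 grid is the final answer)

Answer: .....
.....
.....
.....
.....
.....
.....
.....
.....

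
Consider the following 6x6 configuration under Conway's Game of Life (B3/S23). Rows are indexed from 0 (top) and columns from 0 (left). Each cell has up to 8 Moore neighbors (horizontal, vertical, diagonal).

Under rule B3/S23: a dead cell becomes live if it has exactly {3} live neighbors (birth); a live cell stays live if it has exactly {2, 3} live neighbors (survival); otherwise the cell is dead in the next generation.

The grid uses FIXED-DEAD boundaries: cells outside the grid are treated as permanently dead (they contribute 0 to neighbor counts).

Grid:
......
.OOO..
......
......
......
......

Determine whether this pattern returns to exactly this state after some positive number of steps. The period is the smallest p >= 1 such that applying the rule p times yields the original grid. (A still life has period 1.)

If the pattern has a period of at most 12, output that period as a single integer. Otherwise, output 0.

Simulating and comparing each generation to the original:
Gen 0 (original, given above): 3 live cells
Gen 1: 3 live cells, differs from original
Gen 2: 3 live cells, MATCHES original -> period = 2

Answer: 2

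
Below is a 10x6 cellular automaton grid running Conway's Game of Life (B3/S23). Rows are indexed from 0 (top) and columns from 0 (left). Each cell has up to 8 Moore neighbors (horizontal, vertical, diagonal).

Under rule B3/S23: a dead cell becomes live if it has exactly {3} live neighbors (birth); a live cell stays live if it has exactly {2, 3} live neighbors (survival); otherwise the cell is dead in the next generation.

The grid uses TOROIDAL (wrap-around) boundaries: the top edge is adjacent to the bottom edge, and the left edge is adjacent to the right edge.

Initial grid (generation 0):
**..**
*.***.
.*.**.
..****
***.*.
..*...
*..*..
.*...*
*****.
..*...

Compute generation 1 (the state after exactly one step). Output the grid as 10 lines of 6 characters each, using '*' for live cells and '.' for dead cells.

Simulating step by step:
Generation 0 (given above): 30 live cells
Generation 1: 17 live cells
(generation 1 grid is the final answer)

Answer: *...*.
......
**....
......
*...*.
*.*..*
***...
.....*
*..***
......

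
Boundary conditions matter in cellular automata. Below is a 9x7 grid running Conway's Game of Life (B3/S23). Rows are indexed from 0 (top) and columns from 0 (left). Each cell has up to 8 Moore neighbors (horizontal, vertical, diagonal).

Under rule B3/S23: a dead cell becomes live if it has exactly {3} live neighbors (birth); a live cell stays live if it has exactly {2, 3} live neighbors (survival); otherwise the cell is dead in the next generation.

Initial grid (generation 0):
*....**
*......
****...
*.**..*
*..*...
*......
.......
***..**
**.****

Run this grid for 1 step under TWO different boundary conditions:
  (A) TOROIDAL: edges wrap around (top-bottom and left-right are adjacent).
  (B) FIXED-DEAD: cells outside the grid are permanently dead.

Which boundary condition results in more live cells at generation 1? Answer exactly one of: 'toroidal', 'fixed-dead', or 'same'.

Under TOROIDAL boundary, generation 1:
.......
..*....
...*...
....*.*
*.**...
.......
.......
..**...
...*...
Population = 10

Under FIXED-DEAD boundary, generation 1:
.......
*.*....
*..*...
*...*..
*.**...
.......
*......
*.**..*
*..**.*
Population = 18

Comparison: toroidal=10, fixed-dead=18 -> fixed-dead

Answer: fixed-dead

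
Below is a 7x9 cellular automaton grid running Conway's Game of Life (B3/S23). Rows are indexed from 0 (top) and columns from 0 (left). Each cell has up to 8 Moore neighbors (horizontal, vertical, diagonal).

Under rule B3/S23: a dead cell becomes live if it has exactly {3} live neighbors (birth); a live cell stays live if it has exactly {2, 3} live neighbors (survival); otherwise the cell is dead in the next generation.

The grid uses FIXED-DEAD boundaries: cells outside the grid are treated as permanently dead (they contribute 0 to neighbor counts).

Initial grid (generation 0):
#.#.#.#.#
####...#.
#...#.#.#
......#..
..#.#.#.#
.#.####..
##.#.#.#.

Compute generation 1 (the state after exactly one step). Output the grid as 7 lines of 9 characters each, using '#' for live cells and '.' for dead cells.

Simulating step by step:
Generation 0 (given above): 29 live cells
Generation 1: 24 live cells
(generation 1 grid is the final answer)

Answer: #.#....#.
#.#.#.#.#
#.##.##..
...#..#..
..#.#.#..
##.......
##.#.#...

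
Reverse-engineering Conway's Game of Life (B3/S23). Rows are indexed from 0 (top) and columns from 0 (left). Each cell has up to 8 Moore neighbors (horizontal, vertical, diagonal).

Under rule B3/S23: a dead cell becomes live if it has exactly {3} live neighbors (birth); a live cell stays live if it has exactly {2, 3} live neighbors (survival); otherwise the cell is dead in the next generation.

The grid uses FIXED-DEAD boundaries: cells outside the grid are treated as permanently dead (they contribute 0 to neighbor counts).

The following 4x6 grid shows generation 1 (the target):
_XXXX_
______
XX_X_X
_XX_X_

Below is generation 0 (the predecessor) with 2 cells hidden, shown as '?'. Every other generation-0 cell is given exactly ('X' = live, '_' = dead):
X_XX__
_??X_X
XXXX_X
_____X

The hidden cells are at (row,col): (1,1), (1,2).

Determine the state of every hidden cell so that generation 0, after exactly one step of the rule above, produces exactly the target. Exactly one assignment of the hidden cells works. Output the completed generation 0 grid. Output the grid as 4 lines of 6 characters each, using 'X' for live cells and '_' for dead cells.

Answer: X_XX__
_X_X_X
XXXX_X
_____X

Derivation:
Hidden generation-0 cells (in order): (1,1), (1,2).
A hidden cell only influences target cells in its own 3x3 neighborhood. Try each of the 2^2 = 4 assignments, step the completed generation 0 forward once under B3/S23, and compare with the target:
  (1,1)=_ (1,2)=_ -> step gives (0,1)='_' but target has 'X' -> reject
  (1,1)=_ (1,2)=X -> step gives (1,0)='X' but target has '_' -> reject
  (1,1)=X (1,2)=_ -> step reproduces the target at every cell -> ACCEPT
  (1,1)=X (1,2)=X -> step gives (0,1)='_' but target has 'X' -> reject
Unique solution: (1,1)=live, (1,2)=dead.
Check: live-neighbor counts of every cell in the completed generation 0:
133231
457451
234252
233231
Applying B3/S23 to generation 0 with these counts gives:
_XXXX_
______
XX_X_X
_XX_X_
which matches the target exactly.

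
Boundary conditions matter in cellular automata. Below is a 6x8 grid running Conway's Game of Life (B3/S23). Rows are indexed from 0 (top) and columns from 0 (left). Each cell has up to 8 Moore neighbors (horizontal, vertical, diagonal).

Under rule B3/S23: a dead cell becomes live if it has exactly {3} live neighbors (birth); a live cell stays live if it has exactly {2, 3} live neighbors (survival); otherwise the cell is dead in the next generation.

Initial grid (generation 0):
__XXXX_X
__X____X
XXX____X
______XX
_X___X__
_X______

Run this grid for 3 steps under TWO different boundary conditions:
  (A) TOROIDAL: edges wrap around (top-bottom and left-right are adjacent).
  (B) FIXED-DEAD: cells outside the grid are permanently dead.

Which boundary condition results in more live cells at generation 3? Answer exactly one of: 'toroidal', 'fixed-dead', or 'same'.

Under TOROIDAL boundary, generation 3:
____X_XX
_XXXXX__
__XXX___
______X_
X_XX__X_
_______X
Population = 17

Under FIXED-DEAD boundary, generation 3:
___X____
_X_____X
_X_XX___
_XXX____
______XX
________
Population = 11

Comparison: toroidal=17, fixed-dead=11 -> toroidal

Answer: toroidal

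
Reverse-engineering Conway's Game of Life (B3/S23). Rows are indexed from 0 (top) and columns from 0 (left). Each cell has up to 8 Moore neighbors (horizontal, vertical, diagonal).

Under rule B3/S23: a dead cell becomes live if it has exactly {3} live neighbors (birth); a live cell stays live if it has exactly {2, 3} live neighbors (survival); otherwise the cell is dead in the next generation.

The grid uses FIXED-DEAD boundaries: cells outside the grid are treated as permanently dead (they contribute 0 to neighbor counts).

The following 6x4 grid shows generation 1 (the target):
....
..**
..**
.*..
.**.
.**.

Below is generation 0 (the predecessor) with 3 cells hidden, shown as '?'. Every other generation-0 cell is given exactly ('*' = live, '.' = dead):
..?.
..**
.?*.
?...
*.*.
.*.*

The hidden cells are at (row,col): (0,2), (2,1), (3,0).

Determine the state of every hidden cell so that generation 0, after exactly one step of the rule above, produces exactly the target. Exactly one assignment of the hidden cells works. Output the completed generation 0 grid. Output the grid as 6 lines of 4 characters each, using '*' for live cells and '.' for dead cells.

Hidden generation-0 cells (in order): (0,2), (2,1), (3,0).
A hidden cell only influences target cells in its own 3x3 neighborhood. Try each of the 2^3 = 8 assignments, step the completed generation 0 forward once under B3/S23, and compare with the target:
  (0,2)=. (2,1)=. (3,0)=. -> step reproduces the target at every cell -> ACCEPT
  (0,2)=. (2,1)=. (3,0)=* -> step gives (2,1)='*' but target has '.' -> reject
  (0,2)=. (2,1)=* (3,0)=. -> step gives (1,1)='*' but target has '.' -> reject
  (0,2)=. (2,1)=* (3,0)=* -> step gives (1,1)='*' but target has '.' -> reject
  (0,2)=* (2,1)=. (3,0)=. -> step gives (0,2)='*' but target has '.' -> reject
  (0,2)=* (2,1)=. (3,0)=* -> step gives (0,2)='*' but target has '.' -> reject
  (0,2)=* (2,1)=* (3,0)=. -> step gives (0,2)='*' but target has '.' -> reject
  (0,2)=* (2,1)=* (3,0)=* -> step gives (0,2)='*' but target has '.' -> reject
Unique solution: (0,2)=dead, (2,1)=dead, (3,0)=dead.
Check: live-neighbor counts of every cell in the completed generation 0:
0122
0222
0223
1322
1322
2231
Applying B3/S23 to generation 0 with these counts gives:
....
..**
..**
.*..
.**.
.**.
which matches the target exactly.

Answer: ....
..**
..*.
....
*.*.
.*.*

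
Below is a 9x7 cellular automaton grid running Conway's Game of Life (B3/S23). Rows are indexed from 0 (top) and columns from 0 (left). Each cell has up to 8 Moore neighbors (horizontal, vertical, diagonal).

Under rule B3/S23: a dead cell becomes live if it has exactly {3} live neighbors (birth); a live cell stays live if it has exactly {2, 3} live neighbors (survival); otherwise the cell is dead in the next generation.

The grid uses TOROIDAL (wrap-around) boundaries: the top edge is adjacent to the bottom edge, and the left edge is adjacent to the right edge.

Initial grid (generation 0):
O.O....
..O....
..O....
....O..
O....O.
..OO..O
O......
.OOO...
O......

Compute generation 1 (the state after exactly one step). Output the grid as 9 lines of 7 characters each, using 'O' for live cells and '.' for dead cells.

Answer: .......
..OO...
...O...
.......
...OOOO
OO....O
O......
OOO....
O..O...

Derivation:
Simulating step by step:
Generation 0 (given above): 15 live cells
Generation 1: 16 live cells
(generation 1 grid is the final answer)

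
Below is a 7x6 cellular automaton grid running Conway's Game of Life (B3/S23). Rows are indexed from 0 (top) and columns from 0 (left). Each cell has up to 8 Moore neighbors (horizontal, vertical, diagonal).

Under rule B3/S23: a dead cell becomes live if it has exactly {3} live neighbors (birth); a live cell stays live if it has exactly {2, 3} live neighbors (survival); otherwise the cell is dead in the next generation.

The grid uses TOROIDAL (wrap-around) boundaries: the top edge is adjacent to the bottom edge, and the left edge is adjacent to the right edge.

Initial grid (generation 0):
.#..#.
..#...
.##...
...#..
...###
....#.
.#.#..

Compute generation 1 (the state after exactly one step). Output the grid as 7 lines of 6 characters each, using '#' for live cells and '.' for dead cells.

Answer: .#.#..
..##..
.###..
...#..
...#.#
..#..#
..###.

Derivation:
Simulating step by step:
Generation 0 (given above): 12 live cells
Generation 1: 15 live cells
(generation 1 grid is the final answer)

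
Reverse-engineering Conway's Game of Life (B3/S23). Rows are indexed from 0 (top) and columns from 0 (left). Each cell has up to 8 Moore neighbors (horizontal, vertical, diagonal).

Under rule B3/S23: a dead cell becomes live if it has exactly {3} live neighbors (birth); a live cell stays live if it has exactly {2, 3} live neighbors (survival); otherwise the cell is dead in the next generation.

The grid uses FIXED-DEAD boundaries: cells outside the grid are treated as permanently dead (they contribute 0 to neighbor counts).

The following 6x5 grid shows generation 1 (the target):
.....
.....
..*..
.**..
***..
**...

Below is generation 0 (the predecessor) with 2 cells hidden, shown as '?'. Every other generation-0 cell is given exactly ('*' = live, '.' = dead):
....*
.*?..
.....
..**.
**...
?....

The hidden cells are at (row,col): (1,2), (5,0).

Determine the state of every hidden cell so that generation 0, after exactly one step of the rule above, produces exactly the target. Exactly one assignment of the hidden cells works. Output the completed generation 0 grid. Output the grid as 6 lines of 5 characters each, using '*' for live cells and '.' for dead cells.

Answer: ....*
.*...
.....
..**.
**...
*....

Derivation:
Hidden generation-0 cells (in order): (1,2), (5,0).
A hidden cell only influences target cells in its own 3x3 neighborhood. Try each of the 2^2 = 4 assignments, step the completed generation 0 forward once under B3/S23, and compare with the target:
  (1,2)=. (5,0)=. -> step gives (4,0)='.' but target has '*' -> reject
  (1,2)=. (5,0)=* -> step reproduces the target at every cell -> ACCEPT
  (1,2)=* (5,0)=. -> step gives (2,1)='*' but target has '.' -> reject
  (1,2)=* (5,0)=* -> step gives (2,1)='*' but target has '.' -> reject
Unique solution: (1,2)=dead, (5,0)=live.
Check: live-neighbor counts of every cell in the completed generation 0:
11110
10111
12321
23211
23321
23100
Applying B3/S23 to generation 0 with these counts gives:
.....
.....
..*..
.**..
***..
**...
which matches the target exactly.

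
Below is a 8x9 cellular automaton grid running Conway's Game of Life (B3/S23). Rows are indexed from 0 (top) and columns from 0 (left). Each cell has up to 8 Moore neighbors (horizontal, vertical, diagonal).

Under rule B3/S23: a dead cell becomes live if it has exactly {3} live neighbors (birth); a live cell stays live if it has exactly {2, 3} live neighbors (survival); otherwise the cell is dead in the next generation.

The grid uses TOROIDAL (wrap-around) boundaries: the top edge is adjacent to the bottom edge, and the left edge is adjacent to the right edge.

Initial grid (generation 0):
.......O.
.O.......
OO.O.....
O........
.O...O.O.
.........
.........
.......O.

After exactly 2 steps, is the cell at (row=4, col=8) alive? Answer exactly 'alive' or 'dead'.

Answer: dead

Derivation:
Simulating step by step:
Generation 0 (given above): 10 live cells
Generation 1: 9 live cells
.........
OOO......
OOO......
O.O.....O
.........
.........
.........
.........
Generation 2: 7 live cells
.O.......
O.O......
...O.....
O.O.....O
.........
.........
.........
.........

Cell (4,8) at generation 2: 0 -> dead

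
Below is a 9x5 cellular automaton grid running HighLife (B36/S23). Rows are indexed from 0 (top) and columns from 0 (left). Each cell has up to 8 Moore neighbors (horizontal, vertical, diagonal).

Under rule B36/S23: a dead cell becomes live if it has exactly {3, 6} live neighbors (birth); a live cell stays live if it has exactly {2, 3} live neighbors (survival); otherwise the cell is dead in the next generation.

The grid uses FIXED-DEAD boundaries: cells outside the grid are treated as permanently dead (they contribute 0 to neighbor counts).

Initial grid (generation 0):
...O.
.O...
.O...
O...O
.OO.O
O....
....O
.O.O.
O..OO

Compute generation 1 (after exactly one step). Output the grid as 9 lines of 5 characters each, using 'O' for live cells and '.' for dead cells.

Answer: .....
..O..
OO...
O.OO.
OO.O.
.O.O.
.....
..OO.
..OOO

Derivation:
Simulating step by step:
Generation 0 (given above): 15 live cells
Generation 1: 16 live cells
(generation 1 grid is the final answer)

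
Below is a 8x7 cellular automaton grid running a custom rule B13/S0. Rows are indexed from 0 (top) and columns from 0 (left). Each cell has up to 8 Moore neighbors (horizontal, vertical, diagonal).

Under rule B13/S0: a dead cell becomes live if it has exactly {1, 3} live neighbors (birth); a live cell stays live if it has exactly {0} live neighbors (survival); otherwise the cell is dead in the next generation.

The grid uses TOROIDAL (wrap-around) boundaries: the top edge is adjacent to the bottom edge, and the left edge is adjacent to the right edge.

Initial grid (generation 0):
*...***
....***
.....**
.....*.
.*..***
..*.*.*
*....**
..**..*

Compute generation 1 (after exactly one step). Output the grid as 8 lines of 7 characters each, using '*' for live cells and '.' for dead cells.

Answer: .......
.*.....
...*...
****...
*..*...
.*.*...
.**.*..
.*.....

Derivation:
Simulating step by step:
Generation 0 (given above): 23 live cells
Generation 1: 14 live cells
(generation 1 grid is the final answer)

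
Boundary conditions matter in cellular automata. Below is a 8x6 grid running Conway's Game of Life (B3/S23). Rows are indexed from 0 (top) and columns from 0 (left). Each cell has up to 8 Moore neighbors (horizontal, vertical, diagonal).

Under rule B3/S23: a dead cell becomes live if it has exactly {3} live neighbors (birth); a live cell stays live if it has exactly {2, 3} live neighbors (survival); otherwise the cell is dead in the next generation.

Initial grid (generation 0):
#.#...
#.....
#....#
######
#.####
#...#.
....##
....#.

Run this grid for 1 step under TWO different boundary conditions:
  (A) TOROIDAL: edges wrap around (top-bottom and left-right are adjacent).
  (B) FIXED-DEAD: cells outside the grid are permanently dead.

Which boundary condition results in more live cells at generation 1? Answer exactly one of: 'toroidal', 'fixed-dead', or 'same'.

Under TOROIDAL boundary, generation 1:
.#...#
#.....
..##..
......
......
##....
...##.
...##.
Population = 11

Under FIXED-DEAD boundary, generation 1:
.#....
#.....
#.##.#
#.....
#.....
.#....
...###
....##
Population = 14

Comparison: toroidal=11, fixed-dead=14 -> fixed-dead

Answer: fixed-dead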